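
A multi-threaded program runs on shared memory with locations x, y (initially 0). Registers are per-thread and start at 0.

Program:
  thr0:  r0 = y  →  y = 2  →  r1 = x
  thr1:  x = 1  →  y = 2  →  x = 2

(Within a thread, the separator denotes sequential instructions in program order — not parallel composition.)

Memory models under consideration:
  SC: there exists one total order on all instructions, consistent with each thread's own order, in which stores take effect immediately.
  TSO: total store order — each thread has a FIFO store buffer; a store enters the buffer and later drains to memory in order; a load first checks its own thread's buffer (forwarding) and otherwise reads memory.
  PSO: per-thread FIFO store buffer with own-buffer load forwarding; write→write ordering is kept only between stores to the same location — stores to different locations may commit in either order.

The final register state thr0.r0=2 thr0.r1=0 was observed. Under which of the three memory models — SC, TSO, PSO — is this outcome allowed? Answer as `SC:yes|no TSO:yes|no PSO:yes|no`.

SC:no TSO:no PSO:yes

outcome vector order: (thr0.r0,thr0.r1)
under SC → (0,0) (0,1) (0,2) (2,1) (2,2)
under TSO → (0,0) (0,1) (0,2) (2,1) (2,2)
under PSO → (0,0) (0,1) (0,2) (2,0) (2,1) (2,2)
target (2,0) ∈ {PSO}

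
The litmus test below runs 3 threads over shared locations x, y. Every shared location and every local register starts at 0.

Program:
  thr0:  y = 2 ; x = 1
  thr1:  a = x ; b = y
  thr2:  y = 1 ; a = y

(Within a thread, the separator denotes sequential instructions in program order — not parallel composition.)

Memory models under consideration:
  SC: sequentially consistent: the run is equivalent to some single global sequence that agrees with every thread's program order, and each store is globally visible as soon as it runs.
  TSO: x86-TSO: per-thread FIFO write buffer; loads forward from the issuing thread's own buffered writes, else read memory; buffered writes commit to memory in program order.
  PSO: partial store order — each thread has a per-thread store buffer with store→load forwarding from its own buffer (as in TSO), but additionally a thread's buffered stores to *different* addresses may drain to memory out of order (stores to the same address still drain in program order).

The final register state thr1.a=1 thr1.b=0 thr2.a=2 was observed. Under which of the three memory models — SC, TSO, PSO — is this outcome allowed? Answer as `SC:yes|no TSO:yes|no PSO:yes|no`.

outcome vector order: (thr1.a,thr1.b,thr2.a)
under SC → <0 0 1>, <0 0 2>, <0 1 1>, <0 1 2>, <0 2 1>, <0 2 2>, <1 1 1>, <1 2 1>, <1 2 2>
under TSO → <0 0 1>, <0 0 2>, <0 1 1>, <0 1 2>, <0 2 1>, <0 2 2>, <1 1 1>, <1 2 1>, <1 2 2>
under PSO → <0 0 1>, <0 0 2>, <0 1 1>, <0 1 2>, <0 2 1>, <0 2 2>, <1 0 1>, <1 0 2>, <1 1 1>, <1 1 2>, <1 2 1>, <1 2 2>
target <1 0 2> ∈ {PSO}

SC:no TSO:no PSO:yes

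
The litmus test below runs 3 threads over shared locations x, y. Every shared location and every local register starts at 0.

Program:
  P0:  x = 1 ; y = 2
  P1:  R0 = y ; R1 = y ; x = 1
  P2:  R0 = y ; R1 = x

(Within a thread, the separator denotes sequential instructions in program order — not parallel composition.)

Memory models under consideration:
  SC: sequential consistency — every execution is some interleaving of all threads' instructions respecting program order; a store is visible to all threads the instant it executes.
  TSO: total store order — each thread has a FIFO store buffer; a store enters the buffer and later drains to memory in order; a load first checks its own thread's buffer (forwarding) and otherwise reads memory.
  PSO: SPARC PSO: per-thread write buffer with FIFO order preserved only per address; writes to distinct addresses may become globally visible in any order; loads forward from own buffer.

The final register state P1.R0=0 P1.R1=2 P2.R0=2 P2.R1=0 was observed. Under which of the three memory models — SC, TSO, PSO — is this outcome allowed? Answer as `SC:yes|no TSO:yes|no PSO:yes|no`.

SC:no TSO:no PSO:yes

outcome vector order: (P1.R0,P1.R1,P2.R0,P2.R1)
SC (9): (0,0,0,0); (0,0,0,1); (0,0,2,1); (0,2,0,0); (0,2,0,1); (0,2,2,1); (2,2,0,0); (2,2,0,1); (2,2,2,1)
TSO (9): (0,0,0,0); (0,0,0,1); (0,0,2,1); (0,2,0,0); (0,2,0,1); (0,2,2,1); (2,2,0,0); (2,2,0,1); (2,2,2,1)
PSO (12): (0,0,0,0); (0,0,0,1); (0,0,2,0); (0,0,2,1); (0,2,0,0); (0,2,0,1); (0,2,2,0); (0,2,2,1); (2,2,0,0); (2,2,0,1); (2,2,2,0); (2,2,2,1)
target (0,2,2,0) ∈ {PSO}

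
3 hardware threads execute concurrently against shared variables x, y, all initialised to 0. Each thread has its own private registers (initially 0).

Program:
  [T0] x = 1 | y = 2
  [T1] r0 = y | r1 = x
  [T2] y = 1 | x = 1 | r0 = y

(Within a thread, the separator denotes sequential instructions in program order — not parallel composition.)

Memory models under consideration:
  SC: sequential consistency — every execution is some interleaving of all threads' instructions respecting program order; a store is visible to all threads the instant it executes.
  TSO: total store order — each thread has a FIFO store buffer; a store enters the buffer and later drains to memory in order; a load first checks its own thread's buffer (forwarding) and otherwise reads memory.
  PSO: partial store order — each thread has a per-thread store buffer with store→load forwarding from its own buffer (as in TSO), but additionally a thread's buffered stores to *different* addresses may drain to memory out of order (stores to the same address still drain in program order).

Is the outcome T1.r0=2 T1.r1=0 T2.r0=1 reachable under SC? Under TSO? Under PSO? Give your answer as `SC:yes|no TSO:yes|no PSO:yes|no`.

SC:no TSO:no PSO:yes

outcome vector order: (T1.r0,T1.r1,T2.r0)
SC: 10 outcomes — {001, 002, 011, 012, 101, 102, 111, 112, 211, 212}
TSO: 10 outcomes — {001, 002, 011, 012, 101, 102, 111, 112, 211, 212}
PSO: 12 outcomes — {001, 002, 011, 012, 101, 102, 111, 112, 201, 202, 211, 212}
target 201 ∈ {PSO}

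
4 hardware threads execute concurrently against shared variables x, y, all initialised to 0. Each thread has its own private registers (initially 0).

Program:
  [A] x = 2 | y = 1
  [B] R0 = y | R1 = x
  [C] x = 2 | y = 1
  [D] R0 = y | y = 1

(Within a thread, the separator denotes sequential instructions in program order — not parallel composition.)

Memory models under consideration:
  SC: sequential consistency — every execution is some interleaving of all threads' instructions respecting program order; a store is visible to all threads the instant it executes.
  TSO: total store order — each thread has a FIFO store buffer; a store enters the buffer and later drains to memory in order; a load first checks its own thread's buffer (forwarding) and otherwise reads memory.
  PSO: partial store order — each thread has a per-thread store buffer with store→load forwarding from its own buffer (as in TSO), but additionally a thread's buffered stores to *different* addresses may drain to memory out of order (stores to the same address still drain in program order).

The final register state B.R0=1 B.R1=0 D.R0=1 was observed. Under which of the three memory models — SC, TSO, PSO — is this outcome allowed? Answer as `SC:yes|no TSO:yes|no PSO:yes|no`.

outcome vector order: (B.R0,B.R1,D.R0)
under SC → <0 0 0>; <0 0 1>; <0 2 0>; <0 2 1>; <1 0 0>; <1 2 0>; <1 2 1>
under TSO → <0 0 0>; <0 0 1>; <0 2 0>; <0 2 1>; <1 0 0>; <1 2 0>; <1 2 1>
under PSO → <0 0 0>; <0 0 1>; <0 2 0>; <0 2 1>; <1 0 0>; <1 0 1>; <1 2 0>; <1 2 1>
target <1 0 1> ∈ {PSO}

SC:no TSO:no PSO:yes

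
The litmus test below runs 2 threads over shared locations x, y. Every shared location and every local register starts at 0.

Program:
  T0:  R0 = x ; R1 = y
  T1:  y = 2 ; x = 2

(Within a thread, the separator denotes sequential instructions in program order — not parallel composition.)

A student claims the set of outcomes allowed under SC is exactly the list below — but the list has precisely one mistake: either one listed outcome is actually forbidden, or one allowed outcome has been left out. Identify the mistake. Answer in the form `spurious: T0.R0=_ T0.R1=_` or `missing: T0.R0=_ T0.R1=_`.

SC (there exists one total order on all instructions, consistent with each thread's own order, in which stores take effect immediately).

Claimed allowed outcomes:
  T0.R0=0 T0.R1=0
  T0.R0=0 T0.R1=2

outcome vector order: (T0.R0,T0.R1)
under SC → 00, 02, 22
SC∖claimed = {22}

missing: T0.R0=2 T0.R1=2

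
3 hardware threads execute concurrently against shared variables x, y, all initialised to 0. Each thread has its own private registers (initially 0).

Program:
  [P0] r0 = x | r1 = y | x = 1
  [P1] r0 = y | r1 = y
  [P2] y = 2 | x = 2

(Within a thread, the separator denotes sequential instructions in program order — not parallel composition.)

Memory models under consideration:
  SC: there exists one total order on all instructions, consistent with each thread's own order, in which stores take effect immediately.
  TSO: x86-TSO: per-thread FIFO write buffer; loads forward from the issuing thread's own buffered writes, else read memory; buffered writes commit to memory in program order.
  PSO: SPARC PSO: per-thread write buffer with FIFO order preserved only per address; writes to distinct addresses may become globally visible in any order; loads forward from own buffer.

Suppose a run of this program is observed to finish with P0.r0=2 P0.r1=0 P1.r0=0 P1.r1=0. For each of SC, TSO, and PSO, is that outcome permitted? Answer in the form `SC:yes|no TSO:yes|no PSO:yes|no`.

SC:no TSO:no PSO:yes

outcome vector order: (P0.r0,P0.r1,P1.r0,P1.r1)
SC: 9 outcomes — {0000; 0002; 0022; 0200; 0202; 0222; 2200; 2202; 2222}
TSO: 9 outcomes — {0000; 0002; 0022; 0200; 0202; 0222; 2200; 2202; 2222}
PSO: 12 outcomes — {0000; 0002; 0022; 0200; 0202; 0222; 2000; 2002; 2022; 2200; 2202; 2222}
target 2000 ∈ {PSO}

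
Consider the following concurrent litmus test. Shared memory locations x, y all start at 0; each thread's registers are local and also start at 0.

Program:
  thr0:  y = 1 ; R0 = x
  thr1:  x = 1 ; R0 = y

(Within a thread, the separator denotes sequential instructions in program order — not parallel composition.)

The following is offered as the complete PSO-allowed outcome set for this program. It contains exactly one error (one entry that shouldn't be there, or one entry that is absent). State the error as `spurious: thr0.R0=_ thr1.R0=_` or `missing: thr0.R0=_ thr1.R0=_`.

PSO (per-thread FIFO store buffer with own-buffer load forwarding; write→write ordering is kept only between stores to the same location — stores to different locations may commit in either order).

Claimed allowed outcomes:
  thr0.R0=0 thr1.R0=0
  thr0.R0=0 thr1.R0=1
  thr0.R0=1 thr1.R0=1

missing: thr0.R0=1 thr1.R0=0

outcome vector order: (thr0.R0,thr1.R0)
PSO: 4 outcomes — {<0 0>, <0 1>, <1 0>, <1 1>}
PSO∖claimed = {<1 0>}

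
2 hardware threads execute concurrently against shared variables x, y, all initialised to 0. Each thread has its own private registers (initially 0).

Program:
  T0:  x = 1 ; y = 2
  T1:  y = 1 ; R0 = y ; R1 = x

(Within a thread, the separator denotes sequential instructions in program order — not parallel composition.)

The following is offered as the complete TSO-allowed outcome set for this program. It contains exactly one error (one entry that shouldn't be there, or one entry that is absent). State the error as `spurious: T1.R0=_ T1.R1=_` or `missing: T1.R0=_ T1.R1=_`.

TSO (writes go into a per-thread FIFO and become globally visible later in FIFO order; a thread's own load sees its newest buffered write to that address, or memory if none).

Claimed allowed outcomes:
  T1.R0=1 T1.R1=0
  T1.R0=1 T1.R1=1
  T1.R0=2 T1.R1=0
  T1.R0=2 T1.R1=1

outcome vector order: (T1.R0,T1.R1)
TSO (3): (1,0) (1,1) (2,1)
claimed∖TSO = {(2,0)}

spurious: T1.R0=2 T1.R1=0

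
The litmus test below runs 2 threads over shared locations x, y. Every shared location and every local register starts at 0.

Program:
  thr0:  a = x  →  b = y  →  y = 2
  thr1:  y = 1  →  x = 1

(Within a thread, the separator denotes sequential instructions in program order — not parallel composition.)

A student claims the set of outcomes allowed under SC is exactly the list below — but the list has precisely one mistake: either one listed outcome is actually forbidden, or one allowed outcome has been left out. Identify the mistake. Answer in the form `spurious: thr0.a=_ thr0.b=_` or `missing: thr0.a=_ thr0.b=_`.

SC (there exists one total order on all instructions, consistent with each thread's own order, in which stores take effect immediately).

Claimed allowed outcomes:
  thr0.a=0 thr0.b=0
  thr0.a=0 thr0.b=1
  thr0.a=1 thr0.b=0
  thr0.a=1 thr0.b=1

outcome vector order: (thr0.a,thr0.b)
under SC → (0,0) (0,1) (1,1)
claimed∖SC = {(1,0)}

spurious: thr0.a=1 thr0.b=0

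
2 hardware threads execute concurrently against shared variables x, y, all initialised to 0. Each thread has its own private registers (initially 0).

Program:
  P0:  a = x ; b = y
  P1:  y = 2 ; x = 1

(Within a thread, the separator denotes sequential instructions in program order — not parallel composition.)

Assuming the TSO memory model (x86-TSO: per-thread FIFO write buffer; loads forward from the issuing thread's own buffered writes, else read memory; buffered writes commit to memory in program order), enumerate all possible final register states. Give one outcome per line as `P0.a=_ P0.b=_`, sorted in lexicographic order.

outcome vector order: (P0.a,P0.b)
|TSO outcomes| = 3

P0.a=0 P0.b=0
P0.a=0 P0.b=2
P0.a=1 P0.b=2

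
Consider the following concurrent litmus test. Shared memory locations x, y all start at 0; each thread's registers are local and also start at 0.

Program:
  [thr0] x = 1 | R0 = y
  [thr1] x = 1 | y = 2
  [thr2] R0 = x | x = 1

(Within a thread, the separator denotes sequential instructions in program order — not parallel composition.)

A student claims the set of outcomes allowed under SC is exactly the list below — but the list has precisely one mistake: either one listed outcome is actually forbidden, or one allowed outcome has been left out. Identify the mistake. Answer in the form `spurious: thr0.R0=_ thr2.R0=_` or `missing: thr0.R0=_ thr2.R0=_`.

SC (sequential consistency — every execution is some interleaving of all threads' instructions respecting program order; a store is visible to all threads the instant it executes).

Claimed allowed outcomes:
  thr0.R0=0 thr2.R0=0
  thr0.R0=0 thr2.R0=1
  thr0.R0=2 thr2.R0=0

outcome vector order: (thr0.R0,thr2.R0)
SC: 4 outcomes — {00 01 20 21}
SC∖claimed = {21}

missing: thr0.R0=2 thr2.R0=1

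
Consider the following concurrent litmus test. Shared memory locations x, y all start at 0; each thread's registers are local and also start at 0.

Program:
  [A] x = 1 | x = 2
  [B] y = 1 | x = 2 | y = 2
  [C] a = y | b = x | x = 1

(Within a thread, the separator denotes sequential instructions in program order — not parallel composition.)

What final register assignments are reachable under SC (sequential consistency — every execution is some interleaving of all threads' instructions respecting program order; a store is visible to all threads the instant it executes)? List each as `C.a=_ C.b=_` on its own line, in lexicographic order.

outcome vector order: (C.a,C.b)
|SC outcomes| = 8

C.a=0 C.b=0
C.a=0 C.b=1
C.a=0 C.b=2
C.a=1 C.b=0
C.a=1 C.b=1
C.a=1 C.b=2
C.a=2 C.b=1
C.a=2 C.b=2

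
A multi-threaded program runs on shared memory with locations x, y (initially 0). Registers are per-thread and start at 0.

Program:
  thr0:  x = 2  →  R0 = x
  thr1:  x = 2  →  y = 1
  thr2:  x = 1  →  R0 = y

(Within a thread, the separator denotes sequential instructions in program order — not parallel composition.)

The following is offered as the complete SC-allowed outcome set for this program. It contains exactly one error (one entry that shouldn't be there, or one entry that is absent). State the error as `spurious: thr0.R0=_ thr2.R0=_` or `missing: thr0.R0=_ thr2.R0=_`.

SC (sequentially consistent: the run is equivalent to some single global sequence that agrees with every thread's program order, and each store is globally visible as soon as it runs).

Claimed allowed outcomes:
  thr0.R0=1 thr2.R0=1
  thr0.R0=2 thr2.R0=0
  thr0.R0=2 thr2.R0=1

outcome vector order: (thr0.R0,thr2.R0)
SC: 4 outcomes — {10; 11; 20; 21}
SC∖claimed = {10}

missing: thr0.R0=1 thr2.R0=0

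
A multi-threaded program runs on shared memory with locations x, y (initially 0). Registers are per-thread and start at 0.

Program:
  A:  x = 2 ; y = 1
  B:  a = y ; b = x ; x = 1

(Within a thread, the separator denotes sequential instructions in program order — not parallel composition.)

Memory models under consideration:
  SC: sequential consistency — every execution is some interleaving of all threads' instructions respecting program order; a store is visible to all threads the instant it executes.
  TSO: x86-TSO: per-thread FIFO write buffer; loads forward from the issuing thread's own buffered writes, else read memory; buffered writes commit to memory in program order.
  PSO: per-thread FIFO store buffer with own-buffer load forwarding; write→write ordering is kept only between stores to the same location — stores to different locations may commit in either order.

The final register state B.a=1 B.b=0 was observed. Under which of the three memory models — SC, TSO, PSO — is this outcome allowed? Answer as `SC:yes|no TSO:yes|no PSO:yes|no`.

SC:no TSO:no PSO:yes

outcome vector order: (B.a,B.b)
[SC] allowed = {<0 0> <0 2> <1 2>}
[TSO] allowed = {<0 0> <0 2> <1 2>}
[PSO] allowed = {<0 0> <0 2> <1 0> <1 2>}
target <1 0> ∈ {PSO}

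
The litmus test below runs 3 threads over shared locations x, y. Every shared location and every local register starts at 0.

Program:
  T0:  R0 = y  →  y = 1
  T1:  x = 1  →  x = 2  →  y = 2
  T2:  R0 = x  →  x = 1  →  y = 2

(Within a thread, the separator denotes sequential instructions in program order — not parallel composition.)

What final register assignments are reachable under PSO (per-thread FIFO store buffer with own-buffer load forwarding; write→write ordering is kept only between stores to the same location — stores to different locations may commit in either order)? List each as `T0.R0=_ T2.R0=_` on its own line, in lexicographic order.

outcome vector order: (T0.R0,T2.R0)
|PSO outcomes| = 6

T0.R0=0 T2.R0=0
T0.R0=0 T2.R0=1
T0.R0=0 T2.R0=2
T0.R0=2 T2.R0=0
T0.R0=2 T2.R0=1
T0.R0=2 T2.R0=2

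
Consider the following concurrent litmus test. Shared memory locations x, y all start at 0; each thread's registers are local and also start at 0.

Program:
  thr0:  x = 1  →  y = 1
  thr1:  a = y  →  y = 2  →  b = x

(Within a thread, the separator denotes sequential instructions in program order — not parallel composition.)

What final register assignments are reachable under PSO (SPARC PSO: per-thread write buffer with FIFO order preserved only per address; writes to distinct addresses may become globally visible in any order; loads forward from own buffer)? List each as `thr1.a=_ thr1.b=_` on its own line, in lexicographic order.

thr1.a=0 thr1.b=0
thr1.a=0 thr1.b=1
thr1.a=1 thr1.b=0
thr1.a=1 thr1.b=1

outcome vector order: (thr1.a,thr1.b)
|PSO outcomes| = 4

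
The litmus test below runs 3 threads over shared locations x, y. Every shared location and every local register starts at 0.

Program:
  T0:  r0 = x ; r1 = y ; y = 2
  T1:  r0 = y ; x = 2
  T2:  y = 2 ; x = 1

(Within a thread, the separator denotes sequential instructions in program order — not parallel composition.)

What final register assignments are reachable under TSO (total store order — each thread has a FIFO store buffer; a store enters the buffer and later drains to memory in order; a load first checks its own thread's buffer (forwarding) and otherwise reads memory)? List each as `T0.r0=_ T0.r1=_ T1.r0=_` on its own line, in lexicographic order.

outcome vector order: (T0.r0,T0.r1,T1.r0)
|TSO outcomes| = 9

T0.r0=0 T0.r1=0 T1.r0=0
T0.r0=0 T0.r1=0 T1.r0=2
T0.r0=0 T0.r1=2 T1.r0=0
T0.r0=0 T0.r1=2 T1.r0=2
T0.r0=1 T0.r1=2 T1.r0=0
T0.r0=1 T0.r1=2 T1.r0=2
T0.r0=2 T0.r1=0 T1.r0=0
T0.r0=2 T0.r1=2 T1.r0=0
T0.r0=2 T0.r1=2 T1.r0=2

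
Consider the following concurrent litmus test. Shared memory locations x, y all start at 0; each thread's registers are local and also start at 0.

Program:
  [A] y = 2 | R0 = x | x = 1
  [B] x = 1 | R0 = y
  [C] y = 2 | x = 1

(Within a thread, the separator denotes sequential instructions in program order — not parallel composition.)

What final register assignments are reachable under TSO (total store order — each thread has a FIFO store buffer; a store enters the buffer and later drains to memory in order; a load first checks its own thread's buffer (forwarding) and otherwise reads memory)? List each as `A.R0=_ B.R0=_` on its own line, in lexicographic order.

outcome vector order: (A.R0,B.R0)
|TSO outcomes| = 4

A.R0=0 B.R0=0
A.R0=0 B.R0=2
A.R0=1 B.R0=0
A.R0=1 B.R0=2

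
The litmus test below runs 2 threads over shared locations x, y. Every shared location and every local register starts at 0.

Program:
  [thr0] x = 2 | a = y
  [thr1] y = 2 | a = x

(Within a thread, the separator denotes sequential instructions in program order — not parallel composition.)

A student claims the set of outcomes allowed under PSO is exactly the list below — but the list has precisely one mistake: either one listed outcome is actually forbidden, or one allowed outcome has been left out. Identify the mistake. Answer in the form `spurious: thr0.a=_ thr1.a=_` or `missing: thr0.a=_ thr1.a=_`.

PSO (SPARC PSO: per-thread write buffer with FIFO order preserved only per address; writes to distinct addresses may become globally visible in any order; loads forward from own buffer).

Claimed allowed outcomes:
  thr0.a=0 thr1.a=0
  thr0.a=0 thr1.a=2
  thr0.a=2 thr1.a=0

missing: thr0.a=2 thr1.a=2

outcome vector order: (thr0.a,thr1.a)
PSO (4): 0/0; 0/2; 2/0; 2/2
PSO∖claimed = {2/2}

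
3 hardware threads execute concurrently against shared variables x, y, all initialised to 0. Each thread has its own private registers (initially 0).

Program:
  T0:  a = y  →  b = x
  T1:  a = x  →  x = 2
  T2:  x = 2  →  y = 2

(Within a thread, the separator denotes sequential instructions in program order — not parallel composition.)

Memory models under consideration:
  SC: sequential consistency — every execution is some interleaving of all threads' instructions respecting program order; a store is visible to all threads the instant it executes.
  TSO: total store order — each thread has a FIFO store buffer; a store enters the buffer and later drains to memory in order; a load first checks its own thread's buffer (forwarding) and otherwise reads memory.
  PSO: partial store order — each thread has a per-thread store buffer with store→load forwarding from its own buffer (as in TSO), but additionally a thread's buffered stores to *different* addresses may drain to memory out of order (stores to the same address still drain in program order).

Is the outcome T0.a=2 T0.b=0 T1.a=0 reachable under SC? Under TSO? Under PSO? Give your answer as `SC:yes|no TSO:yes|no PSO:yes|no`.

outcome vector order: (T0.a,T0.b,T1.a)
[SC] allowed = {(0,0,0); (0,0,2); (0,2,0); (0,2,2); (2,2,0); (2,2,2)}
[TSO] allowed = {(0,0,0); (0,0,2); (0,2,0); (0,2,2); (2,2,0); (2,2,2)}
[PSO] allowed = {(0,0,0); (0,0,2); (0,2,0); (0,2,2); (2,0,0); (2,0,2); (2,2,0); (2,2,2)}
target (2,0,0) ∈ {PSO}

SC:no TSO:no PSO:yes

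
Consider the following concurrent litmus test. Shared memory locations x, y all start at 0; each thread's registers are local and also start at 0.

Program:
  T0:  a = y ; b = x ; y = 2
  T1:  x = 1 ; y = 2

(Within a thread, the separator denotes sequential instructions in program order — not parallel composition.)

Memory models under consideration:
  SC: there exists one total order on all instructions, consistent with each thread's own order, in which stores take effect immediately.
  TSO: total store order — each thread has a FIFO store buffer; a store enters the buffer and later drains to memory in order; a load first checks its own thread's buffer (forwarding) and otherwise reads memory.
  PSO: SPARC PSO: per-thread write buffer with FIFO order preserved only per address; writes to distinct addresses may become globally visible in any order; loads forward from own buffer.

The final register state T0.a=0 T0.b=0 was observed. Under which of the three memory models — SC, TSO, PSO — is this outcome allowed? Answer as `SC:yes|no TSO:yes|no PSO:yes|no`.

outcome vector order: (T0.a,T0.b)
under SC → 00; 01; 21
under TSO → 00; 01; 21
under PSO → 00; 01; 20; 21
target 00 ∈ {SC,TSO,PSO}

SC:yes TSO:yes PSO:yes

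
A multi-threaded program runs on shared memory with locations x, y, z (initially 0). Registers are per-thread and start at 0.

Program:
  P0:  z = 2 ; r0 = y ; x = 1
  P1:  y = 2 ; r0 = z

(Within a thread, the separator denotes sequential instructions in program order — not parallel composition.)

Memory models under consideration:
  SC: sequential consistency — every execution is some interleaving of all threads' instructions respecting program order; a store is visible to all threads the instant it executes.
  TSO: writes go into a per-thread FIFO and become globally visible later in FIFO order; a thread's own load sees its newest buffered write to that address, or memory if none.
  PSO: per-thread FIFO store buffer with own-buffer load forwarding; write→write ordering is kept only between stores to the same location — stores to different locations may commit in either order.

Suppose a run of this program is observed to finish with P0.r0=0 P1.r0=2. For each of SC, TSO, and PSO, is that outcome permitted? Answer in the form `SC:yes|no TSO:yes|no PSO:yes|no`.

SC:yes TSO:yes PSO:yes

outcome vector order: (P0.r0,P1.r0)
SC: 3 outcomes — {(0,2) (2,0) (2,2)}
TSO: 4 outcomes — {(0,0) (0,2) (2,0) (2,2)}
PSO: 4 outcomes — {(0,0) (0,2) (2,0) (2,2)}
target (0,2) ∈ {SC,TSO,PSO}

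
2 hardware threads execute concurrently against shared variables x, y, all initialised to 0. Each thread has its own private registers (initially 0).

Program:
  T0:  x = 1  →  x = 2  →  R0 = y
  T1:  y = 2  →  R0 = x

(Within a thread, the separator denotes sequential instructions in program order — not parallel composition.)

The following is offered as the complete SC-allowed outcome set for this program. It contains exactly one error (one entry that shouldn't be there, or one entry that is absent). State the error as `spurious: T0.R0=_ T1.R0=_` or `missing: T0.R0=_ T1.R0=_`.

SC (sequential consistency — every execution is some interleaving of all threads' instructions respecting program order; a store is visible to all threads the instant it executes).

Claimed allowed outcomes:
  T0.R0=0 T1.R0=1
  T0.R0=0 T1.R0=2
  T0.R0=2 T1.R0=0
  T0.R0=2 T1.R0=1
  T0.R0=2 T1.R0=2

spurious: T0.R0=0 T1.R0=1

outcome vector order: (T0.R0,T1.R0)
[SC] allowed = {(0,2) (2,0) (2,1) (2,2)}
claimed∖SC = {(0,1)}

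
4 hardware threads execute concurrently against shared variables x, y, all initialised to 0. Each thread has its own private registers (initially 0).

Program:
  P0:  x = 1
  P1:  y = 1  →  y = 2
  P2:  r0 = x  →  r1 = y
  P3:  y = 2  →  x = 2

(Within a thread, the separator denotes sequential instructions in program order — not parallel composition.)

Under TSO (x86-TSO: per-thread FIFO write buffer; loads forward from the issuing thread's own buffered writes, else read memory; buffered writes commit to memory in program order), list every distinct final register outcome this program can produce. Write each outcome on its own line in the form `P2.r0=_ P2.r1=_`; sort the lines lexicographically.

outcome vector order: (P2.r0,P2.r1)
|TSO outcomes| = 8

P2.r0=0 P2.r1=0
P2.r0=0 P2.r1=1
P2.r0=0 P2.r1=2
P2.r0=1 P2.r1=0
P2.r0=1 P2.r1=1
P2.r0=1 P2.r1=2
P2.r0=2 P2.r1=1
P2.r0=2 P2.r1=2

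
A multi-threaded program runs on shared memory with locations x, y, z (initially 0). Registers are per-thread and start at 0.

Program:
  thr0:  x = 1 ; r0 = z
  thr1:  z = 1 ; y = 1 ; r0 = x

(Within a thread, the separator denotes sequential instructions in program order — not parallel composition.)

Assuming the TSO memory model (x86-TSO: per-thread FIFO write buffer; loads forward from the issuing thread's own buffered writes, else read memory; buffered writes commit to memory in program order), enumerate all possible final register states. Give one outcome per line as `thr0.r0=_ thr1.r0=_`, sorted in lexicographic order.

outcome vector order: (thr0.r0,thr1.r0)
|TSO outcomes| = 4

thr0.r0=0 thr1.r0=0
thr0.r0=0 thr1.r0=1
thr0.r0=1 thr1.r0=0
thr0.r0=1 thr1.r0=1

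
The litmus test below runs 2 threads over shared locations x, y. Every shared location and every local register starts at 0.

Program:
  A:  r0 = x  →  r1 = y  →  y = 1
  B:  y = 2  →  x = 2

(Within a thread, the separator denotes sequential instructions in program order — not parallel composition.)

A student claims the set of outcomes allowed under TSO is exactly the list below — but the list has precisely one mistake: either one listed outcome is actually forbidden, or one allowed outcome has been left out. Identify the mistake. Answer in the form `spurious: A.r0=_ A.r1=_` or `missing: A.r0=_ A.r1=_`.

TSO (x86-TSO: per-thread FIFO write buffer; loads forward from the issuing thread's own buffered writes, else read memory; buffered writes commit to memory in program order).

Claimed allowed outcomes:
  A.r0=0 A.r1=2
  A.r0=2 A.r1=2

outcome vector order: (A.r0,A.r1)
[TSO] allowed = {<0 0> <0 2> <2 2>}
TSO∖claimed = {<0 0>}

missing: A.r0=0 A.r1=0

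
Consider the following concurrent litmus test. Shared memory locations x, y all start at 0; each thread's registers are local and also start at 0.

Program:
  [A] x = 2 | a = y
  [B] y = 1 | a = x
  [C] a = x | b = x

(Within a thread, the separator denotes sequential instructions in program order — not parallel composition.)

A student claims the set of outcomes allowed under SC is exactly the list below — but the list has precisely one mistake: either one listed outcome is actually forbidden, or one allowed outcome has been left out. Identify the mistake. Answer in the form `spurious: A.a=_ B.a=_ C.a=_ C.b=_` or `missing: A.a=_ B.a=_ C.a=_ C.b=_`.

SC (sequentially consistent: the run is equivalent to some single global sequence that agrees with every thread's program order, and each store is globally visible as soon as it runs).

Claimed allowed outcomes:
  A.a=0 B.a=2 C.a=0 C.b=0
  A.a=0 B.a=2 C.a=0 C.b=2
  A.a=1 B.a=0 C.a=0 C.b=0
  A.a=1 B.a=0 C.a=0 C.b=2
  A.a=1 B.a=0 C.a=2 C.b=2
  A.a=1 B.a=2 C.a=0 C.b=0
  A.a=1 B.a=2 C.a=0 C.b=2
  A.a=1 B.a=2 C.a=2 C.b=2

outcome vector order: (A.a,B.a,C.a,C.b)
[SC] allowed = {<0 2 0 0>, <0 2 0 2>, <0 2 2 2>, <1 0 0 0>, <1 0 0 2>, <1 0 2 2>, <1 2 0 0>, <1 2 0 2>, <1 2 2 2>}
SC∖claimed = {<0 2 2 2>}

missing: A.a=0 B.a=2 C.a=2 C.b=2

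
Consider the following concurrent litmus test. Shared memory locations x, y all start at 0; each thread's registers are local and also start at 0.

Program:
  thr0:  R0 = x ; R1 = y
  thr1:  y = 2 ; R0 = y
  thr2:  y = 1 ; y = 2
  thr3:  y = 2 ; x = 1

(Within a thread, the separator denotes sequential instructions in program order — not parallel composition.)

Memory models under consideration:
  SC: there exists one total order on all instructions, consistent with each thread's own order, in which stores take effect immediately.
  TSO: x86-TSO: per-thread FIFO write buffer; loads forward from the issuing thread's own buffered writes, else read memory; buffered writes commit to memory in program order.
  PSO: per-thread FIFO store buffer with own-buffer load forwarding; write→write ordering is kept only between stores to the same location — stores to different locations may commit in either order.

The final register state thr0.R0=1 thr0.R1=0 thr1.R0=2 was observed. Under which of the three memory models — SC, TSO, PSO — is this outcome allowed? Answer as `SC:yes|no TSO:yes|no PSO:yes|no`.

SC:no TSO:no PSO:yes

outcome vector order: (thr0.R0,thr0.R1,thr1.R0)
SC (10): <0 0 1>, <0 0 2>, <0 1 1>, <0 1 2>, <0 2 1>, <0 2 2>, <1 1 1>, <1 1 2>, <1 2 1>, <1 2 2>
TSO (10): <0 0 1>, <0 0 2>, <0 1 1>, <0 1 2>, <0 2 1>, <0 2 2>, <1 1 1>, <1 1 2>, <1 2 1>, <1 2 2>
PSO (12): <0 0 1>, <0 0 2>, <0 1 1>, <0 1 2>, <0 2 1>, <0 2 2>, <1 0 1>, <1 0 2>, <1 1 1>, <1 1 2>, <1 2 1>, <1 2 2>
target <1 0 2> ∈ {PSO}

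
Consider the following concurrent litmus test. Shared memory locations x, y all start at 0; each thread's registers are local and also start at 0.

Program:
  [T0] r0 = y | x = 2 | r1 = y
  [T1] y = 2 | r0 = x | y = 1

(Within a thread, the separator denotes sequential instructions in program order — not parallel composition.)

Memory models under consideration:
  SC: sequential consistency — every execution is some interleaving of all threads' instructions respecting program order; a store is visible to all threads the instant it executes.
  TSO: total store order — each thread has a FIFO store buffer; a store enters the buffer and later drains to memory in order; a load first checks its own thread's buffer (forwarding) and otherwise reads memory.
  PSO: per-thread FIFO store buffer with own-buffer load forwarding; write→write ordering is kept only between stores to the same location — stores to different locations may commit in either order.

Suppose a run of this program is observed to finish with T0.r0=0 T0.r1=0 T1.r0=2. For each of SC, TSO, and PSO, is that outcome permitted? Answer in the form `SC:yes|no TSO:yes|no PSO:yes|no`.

outcome vector order: (T0.r0,T0.r1,T1.r0)
SC (10): <0 0 2>, <0 1 0>, <0 1 2>, <0 2 0>, <0 2 2>, <1 1 0>, <2 1 0>, <2 1 2>, <2 2 0>, <2 2 2>
TSO (11): <0 0 0>, <0 0 2>, <0 1 0>, <0 1 2>, <0 2 0>, <0 2 2>, <1 1 0>, <2 1 0>, <2 1 2>, <2 2 0>, <2 2 2>
PSO (11): <0 0 0>, <0 0 2>, <0 1 0>, <0 1 2>, <0 2 0>, <0 2 2>, <1 1 0>, <2 1 0>, <2 1 2>, <2 2 0>, <2 2 2>
target <0 0 2> ∈ {SC,TSO,PSO}

SC:yes TSO:yes PSO:yes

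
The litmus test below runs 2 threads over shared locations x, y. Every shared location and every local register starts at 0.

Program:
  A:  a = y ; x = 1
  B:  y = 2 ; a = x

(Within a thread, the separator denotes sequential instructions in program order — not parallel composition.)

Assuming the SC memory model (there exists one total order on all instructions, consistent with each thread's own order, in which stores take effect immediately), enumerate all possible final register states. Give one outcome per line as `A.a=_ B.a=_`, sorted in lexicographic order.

outcome vector order: (A.a,B.a)
|SC outcomes| = 4

A.a=0 B.a=0
A.a=0 B.a=1
A.a=2 B.a=0
A.a=2 B.a=1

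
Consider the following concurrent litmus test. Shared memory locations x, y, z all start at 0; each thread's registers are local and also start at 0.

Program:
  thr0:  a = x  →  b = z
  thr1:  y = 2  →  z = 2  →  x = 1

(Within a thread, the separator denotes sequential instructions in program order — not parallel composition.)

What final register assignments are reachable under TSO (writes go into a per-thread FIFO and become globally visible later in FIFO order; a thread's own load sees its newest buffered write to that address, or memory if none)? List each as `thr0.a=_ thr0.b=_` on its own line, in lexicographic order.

thr0.a=0 thr0.b=0
thr0.a=0 thr0.b=2
thr0.a=1 thr0.b=2

outcome vector order: (thr0.a,thr0.b)
|TSO outcomes| = 3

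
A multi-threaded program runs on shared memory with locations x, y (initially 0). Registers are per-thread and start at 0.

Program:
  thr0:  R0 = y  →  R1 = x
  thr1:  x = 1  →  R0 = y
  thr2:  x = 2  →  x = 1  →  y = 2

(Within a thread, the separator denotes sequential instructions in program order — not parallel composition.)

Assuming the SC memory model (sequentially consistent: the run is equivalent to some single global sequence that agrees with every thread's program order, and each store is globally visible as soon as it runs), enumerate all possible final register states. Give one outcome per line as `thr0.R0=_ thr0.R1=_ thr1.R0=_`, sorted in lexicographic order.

thr0.R0=0 thr0.R1=0 thr1.R0=0
thr0.R0=0 thr0.R1=0 thr1.R0=2
thr0.R0=0 thr0.R1=1 thr1.R0=0
thr0.R0=0 thr0.R1=1 thr1.R0=2
thr0.R0=0 thr0.R1=2 thr1.R0=0
thr0.R0=0 thr0.R1=2 thr1.R0=2
thr0.R0=2 thr0.R1=1 thr1.R0=0
thr0.R0=2 thr0.R1=1 thr1.R0=2

outcome vector order: (thr0.R0,thr0.R1,thr1.R0)
|SC outcomes| = 8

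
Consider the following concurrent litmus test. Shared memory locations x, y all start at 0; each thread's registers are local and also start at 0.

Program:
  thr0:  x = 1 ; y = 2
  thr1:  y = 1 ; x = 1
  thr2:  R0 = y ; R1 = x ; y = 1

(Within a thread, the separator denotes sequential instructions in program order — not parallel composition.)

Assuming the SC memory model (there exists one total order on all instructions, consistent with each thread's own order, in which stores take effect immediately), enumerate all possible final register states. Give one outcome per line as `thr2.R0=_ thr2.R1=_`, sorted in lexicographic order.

thr2.R0=0 thr2.R1=0
thr2.R0=0 thr2.R1=1
thr2.R0=1 thr2.R1=0
thr2.R0=1 thr2.R1=1
thr2.R0=2 thr2.R1=1

outcome vector order: (thr2.R0,thr2.R1)
|SC outcomes| = 5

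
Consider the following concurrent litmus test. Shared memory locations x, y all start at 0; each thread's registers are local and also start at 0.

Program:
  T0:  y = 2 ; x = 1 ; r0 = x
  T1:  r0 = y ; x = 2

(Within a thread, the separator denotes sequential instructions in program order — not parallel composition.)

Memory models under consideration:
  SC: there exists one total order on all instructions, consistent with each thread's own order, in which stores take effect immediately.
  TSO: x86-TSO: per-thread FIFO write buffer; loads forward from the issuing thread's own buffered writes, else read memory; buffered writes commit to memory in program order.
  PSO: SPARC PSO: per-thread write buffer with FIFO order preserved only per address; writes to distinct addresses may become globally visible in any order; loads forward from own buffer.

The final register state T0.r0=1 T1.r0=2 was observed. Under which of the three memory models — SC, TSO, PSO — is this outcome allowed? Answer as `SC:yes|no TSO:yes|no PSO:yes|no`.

outcome vector order: (T0.r0,T1.r0)
under SC → 1/0 1/2 2/0 2/2
under TSO → 1/0 1/2 2/0 2/2
under PSO → 1/0 1/2 2/0 2/2
target 1/2 ∈ {SC,TSO,PSO}

SC:yes TSO:yes PSO:yes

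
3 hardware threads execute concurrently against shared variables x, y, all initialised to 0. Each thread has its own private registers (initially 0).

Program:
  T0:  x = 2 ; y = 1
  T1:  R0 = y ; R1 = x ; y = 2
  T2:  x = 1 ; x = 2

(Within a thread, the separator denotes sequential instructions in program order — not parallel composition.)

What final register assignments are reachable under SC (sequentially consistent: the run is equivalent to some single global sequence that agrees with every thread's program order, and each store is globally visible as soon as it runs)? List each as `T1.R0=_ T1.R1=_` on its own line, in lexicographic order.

T1.R0=0 T1.R1=0
T1.R0=0 T1.R1=1
T1.R0=0 T1.R1=2
T1.R0=1 T1.R1=1
T1.R0=1 T1.R1=2

outcome vector order: (T1.R0,T1.R1)
|SC outcomes| = 5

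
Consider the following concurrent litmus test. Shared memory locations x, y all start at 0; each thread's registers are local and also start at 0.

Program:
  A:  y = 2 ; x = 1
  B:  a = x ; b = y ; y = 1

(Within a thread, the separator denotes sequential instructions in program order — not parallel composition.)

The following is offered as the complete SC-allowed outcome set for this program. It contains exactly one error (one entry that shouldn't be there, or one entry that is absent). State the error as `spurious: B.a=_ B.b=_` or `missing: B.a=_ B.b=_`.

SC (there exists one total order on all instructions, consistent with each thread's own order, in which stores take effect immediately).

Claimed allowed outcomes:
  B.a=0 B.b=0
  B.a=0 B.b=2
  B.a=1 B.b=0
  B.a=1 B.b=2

outcome vector order: (B.a,B.b)
SC (3): 0/0, 0/2, 1/2
claimed∖SC = {1/0}

spurious: B.a=1 B.b=0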